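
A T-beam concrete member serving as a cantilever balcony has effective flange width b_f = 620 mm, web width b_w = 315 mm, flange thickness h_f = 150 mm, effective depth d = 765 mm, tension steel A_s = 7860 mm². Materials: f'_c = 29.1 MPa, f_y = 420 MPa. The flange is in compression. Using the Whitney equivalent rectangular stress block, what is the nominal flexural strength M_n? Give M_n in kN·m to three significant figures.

M_n ≈ 2140 kN·m

Tension: T = A_s f_y = 7860 × 420 = 3301200 N.
Try a within the flange: a = T/(0.85 f'_c b_f) = 3301200/(0.85 × 29.1 × 620) = 215.26 mm.
a = 215.26 > h_f = 150 mm: the block extends into the web. Split into flange-overhang and web parts.
C_f = 0.85 f'_c (b_f − b_w) h_f = 0.85 × 29.1 × (620 − 315) × 150 = 1131626 N.
Remaining web compression depth: a_w = (T − C_f)/(0.85 f'_c b_w) = (3301200 − 1131626)/(0.85 × 29.1 × 315) = 278.45 mm.
M_n = C_f(d − h_f/2) + (T − C_f)(d − a_w/2) = 1131626 × (765 − 75) + 2169574 × (765 − 139.225) = 780.82 + 1357.67 = 2138.49 × 10⁶ N·mm.
M_n = 2138.49 kN·m.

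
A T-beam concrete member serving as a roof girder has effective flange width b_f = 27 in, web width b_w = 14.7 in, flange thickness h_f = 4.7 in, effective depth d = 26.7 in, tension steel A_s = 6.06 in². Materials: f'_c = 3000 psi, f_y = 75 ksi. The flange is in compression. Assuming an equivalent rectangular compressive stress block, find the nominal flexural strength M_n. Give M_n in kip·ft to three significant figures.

Tension: T = A_s f_y = 6.06 × 75 = 454.5 kips.
Try a within the flange: a = T/(0.85 f'_c b_f) = 454.5/(0.85 × 3 × 27) = 6.601 in.
a = 6.601 > h_f = 4.7 in: the block extends into the web. Split into flange-overhang and web parts.
C_f = 0.85 f'_c (b_f − b_w) h_f = 0.85 × 3 × (27 − 14.7) × 4.7 = 147.4 kips.
Remaining web compression depth: a_w = (T − C_f)/(0.85 f'_c b_w) = (454.5 − 147.4)/(0.85 × 3 × 14.7) = 8.193 in.
M_n = C_f(d − h_f/2) + (T − C_f)(d − a_w/2) = 147.4 × (26.7 − 2.35) + 307.1 × (26.7 − 4.0965) = 3589.2 + 6941.5 = 10530.7 kip·in.
M_n = 10530.7/12 = 877.56 kip·ft.

M_n ≈ 878 kip·ft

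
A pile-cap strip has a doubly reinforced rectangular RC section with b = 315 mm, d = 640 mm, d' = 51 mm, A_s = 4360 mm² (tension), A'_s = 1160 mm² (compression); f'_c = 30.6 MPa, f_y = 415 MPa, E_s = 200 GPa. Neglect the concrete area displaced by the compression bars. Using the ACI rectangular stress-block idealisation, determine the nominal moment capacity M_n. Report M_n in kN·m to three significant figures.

Assume both tension and compression steel yield.
Net tension couple steel: A_s − A'_s = 3200 mm².
a = (A_s − A'_s) f_y / (0.85 f'_c b) = 1328000/(0.85 × 30.6 × 315) = 162.09 mm.
c = a/β₁ = 162.09/0.831 = 195.05 mm; ε'_s = 0.003(c − d')/c = 0.0022 ≥ f_y/E_s = 0.0021, so compression steel does yield.
M_n = (A_s − A'_s) f_y (d − a/2) + A'_s f_y (d − d') = [1328000 × (640 − 81.045) + 481400 × (640 − 51)] × 10⁻⁶ = 742.29 + 283.54 = 1025.83 kN·m.

M_n ≈ 1030 kN·m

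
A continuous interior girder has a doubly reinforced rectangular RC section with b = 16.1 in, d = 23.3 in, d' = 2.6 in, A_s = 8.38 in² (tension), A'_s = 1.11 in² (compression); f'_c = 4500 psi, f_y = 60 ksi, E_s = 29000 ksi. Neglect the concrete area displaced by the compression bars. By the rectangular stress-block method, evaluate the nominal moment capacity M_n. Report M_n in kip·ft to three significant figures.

M_n ≈ 833 kip·ft

Assume both steels yield.
a = (A_s − A'_s) f_y/(0.85 f'_c b) = (8.38 − 1.11) × 60/(0.85 × 4.5 × 16.1) = 7.083 in.
c = a/β₁ = 7.083/0.825 = 8.585 in; ε'_s = 0.003(c − d')/c = 0.0021 ≥ ε_y = 0.0021, so the compression steel yields.
M_n = (A_s − A'_s) f_y (d − a/2) + A'_s f_y (d − d') = 436.2 × (23.3 − 3.5415) + 66.6 × (23.3 − 2.6) = 8618.7 + 1378.6 = 9997.3 kip·in = 9997.3/12 = 833.11 kip·ft.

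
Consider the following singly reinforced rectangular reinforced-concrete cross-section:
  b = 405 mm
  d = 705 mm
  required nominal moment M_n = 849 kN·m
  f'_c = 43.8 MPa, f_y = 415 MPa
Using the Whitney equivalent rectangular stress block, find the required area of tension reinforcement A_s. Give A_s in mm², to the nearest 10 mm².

With M_n = 0.85 f'_c a b (d − a/2), solve the quadratic for a:
a = d − √(d² − 2M_n/(0.85 f'_c b)) = 705 − √(705² − 2 × 849×10⁶/(0.85 × 43.8 × 405)) = 84.99 mm.
A_s = 0.85 f'_c a b / f_y = 0.85 × 43.8 × 84.99 × 405 / 415 = 3087.9 mm².

A_s ≈ 3090 mm²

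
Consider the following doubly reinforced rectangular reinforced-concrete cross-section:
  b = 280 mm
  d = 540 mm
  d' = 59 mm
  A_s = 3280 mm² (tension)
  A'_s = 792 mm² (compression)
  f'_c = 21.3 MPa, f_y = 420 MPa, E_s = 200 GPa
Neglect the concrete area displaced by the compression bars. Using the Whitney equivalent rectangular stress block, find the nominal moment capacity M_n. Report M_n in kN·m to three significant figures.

M_n ≈ 617 kN·m

Assume both tension and compression steel yield.
Net tension couple steel: A_s − A'_s = 2488 mm².
a = (A_s − A'_s) f_y / (0.85 f'_c b) = 1044960/(0.85 × 21.3 × 280) = 206.13 mm.
c = a/β₁ = 206.13/0.85 = 242.51 mm; ε'_s = 0.003(c − d')/c = 0.0023 ≥ f_y/E_s = 0.0021, so compression steel does yield.
M_n = (A_s − A'_s) f_y (d − a/2) + A'_s f_y (d − d') = [1044960 × (540 − 103.065) + 332640 × (540 − 59)] × 10⁻⁶ = 456.58 + 160.00 = 616.58 kN·m.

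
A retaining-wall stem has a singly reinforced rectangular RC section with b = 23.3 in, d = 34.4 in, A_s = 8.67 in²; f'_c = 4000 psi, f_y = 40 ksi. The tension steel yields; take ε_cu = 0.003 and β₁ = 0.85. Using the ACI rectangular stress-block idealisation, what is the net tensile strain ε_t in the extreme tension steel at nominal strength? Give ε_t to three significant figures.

a = A_s f_y/(0.85 f'_c b) = 4.378 in.
β₁ = 0.85, so c = a/β₁ = 4.378/0.85 = 5.151 in.
From the linear strain diagram with ε_cu = 0.003: ε_t = 0.003 (d − c)/c = 0.003 × (34.4 − 5.151)/5.151 = 0.0170.
Since ε_t ≥ 0.005, the section is tension-controlled.

ε_t ≈ 0.0170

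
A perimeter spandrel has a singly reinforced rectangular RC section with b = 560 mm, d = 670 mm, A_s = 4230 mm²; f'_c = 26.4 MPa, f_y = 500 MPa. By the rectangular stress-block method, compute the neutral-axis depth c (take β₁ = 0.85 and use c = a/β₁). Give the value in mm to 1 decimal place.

c ≈ 198.0 mm

T = A_s f_y = 4230 × 500 = 2115000 N = 2115 kN.
Setting C = 0.85 f'_c a b equal to T: a = 2115000/(0.85 × 26.4 × 560) = 168.306 mm.
With β₁ = 0.85, c = a/β₁ = 168.306/0.85 = 198.0 mm.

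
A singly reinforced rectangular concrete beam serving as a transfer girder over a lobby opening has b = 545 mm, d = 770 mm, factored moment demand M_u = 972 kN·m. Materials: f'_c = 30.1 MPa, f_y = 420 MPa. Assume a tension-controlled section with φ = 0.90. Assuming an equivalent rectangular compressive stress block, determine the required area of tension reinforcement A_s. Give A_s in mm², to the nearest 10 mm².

A_s ≈ 3590 mm²

M_n = M_u/φ = 972/0.90 = 1080 kN·m.
With M_n = 0.85 f'_c a b (d − a/2), solve the quadratic for a:
a = d − √(d² − 2M_n/(0.85 f'_c b)) = 770 − √(770² − 2 × 1080×10⁶/(0.85 × 30.1 × 545)) = 108.19 mm.
A_s = 0.85 f'_c a b / f_y = 0.85 × 30.1 × 108.19 × 545 / 420 = 3591.9 mm².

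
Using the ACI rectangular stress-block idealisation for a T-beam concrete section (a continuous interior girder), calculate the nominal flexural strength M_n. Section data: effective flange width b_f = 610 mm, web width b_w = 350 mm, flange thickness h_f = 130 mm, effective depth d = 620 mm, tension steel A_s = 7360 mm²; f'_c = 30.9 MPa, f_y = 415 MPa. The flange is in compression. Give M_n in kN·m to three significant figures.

M_n ≈ 1580 kN·m

Tension: T = A_s f_y = 7360 × 415 = 3054400 N.
Try a within the flange: a = T/(0.85 f'_c b_f) = 3054400/(0.85 × 30.9 × 610) = 190.64 mm.
a = 190.64 > h_f = 130 mm: the block extends into the web. Split into flange-overhang and web parts.
C_f = 0.85 f'_c (b_f − b_w) h_f = 0.85 × 30.9 × (610 − 350) × 130 = 887757 N.
Remaining web compression depth: a_w = (T − C_f)/(0.85 f'_c b_w) = (3054400 − 887757)/(0.85 × 30.9 × 350) = 235.69 mm.
M_n = C_f(d − h_f/2) + (T − C_f)(d − a_w/2) = 887757 × (620 − 65) + 2166643 × (620 − 117.845) = 492.71 + 1087.99 = 1580.70 × 10⁶ N·mm.
M_n = 1580.70 kN·m.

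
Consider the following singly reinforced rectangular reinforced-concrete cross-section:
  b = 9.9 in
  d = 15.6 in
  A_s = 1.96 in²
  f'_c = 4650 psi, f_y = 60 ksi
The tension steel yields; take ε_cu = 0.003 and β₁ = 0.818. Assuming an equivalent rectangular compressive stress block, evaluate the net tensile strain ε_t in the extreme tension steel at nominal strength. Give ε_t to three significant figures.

a = A_s f_y/(0.85 f'_c b) = 3.005 in.
β₁ = 0.818, so c = a/β₁ = 3.005/0.818 = 3.674 in.
From the linear strain diagram with ε_cu = 0.003: ε_t = 0.003 (d − c)/c = 0.003 × (15.6 − 3.674)/3.674 = 0.00974.
Since ε_t ≥ 0.005, the section is tension-controlled.

ε_t ≈ 0.00974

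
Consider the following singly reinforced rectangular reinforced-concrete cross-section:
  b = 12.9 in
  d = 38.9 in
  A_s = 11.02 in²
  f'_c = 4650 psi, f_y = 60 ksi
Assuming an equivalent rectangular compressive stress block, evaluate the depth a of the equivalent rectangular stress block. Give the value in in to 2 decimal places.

T = A_s f_y = 11.02 × 60 = 661.2 kips.
a = T/(0.85 f'_c b) = 661.2/(0.85 × 4.65 × 12.9) = 12.97 in.

a ≈ 12.97 in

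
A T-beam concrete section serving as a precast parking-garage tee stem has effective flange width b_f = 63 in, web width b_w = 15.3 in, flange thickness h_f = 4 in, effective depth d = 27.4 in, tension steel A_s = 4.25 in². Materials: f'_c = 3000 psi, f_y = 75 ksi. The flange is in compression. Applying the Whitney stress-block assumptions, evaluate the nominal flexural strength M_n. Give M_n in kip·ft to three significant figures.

M_n ≈ 701 kip·ft

Tension: T = A_s f_y = 4.25 × 75 = 318.75 kips.
Try a within the flange: a = T/(0.85 f'_c b_f) = 318.75/(0.85 × 3 × 63) = 1.984 in.
Since a = 1.984 ≤ h_f = 4 in, the stress block lies entirely in the flange; analyse as a rectangular beam of width b_f.
M_n = T(d − a/2) = 318.75 × (27.4 − 0.992) = 8417.6 kip·in.
M_n = 8417.6/12 = 701.47 kip·ft.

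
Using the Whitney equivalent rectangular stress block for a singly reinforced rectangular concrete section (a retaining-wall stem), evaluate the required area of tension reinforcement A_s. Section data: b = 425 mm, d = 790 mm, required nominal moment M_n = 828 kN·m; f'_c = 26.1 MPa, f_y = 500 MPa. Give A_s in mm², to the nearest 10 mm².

With M_n = 0.85 f'_c a b (d − a/2), solve the quadratic for a:
a = d − √(d² − 2M_n/(0.85 f'_c b)) = 790 − √(790² − 2 × 828×10⁶/(0.85 × 26.1 × 425)) = 120.32 mm.
A_s = 0.85 f'_c a b / f_y = 0.85 × 26.1 × 120.32 × 425 / 500 = 2268.9 mm².

A_s ≈ 2270 mm²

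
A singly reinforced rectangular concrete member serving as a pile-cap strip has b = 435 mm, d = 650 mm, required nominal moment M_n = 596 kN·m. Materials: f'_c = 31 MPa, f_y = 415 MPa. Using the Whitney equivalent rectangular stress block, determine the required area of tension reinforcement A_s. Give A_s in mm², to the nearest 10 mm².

A_s ≈ 2370 mm²

With M_n = 0.85 f'_c a b (d − a/2), solve the quadratic for a:
a = d − √(d² − 2M_n/(0.85 f'_c b)) = 650 − √(650² − 2 × 596×10⁶/(0.85 × 31 × 435)) = 85.64 mm.
A_s = 0.85 f'_c a b / f_y = 0.85 × 31 × 85.64 × 435 / 415 = 2365.4 mm².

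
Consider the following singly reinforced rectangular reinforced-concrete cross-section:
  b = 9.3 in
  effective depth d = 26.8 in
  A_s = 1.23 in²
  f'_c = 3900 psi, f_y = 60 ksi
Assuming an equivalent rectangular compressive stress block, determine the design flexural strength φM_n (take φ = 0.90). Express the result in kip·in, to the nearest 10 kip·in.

φM_n ≈ 1700 kip·in

T = A_s f_y = 1.23 × 60 = 73.8 kips.
a = T/(0.85 f'_c b) = 73.8/(0.85 × 3.9 × 9.3) = 2.394 in.
M_n = T(d − a/2) = 73.8 × (26.8 − 1.197) = 1889.5 kip·in.
φM_n = 0.90 × 1889.5 = 1700.6 kip·in.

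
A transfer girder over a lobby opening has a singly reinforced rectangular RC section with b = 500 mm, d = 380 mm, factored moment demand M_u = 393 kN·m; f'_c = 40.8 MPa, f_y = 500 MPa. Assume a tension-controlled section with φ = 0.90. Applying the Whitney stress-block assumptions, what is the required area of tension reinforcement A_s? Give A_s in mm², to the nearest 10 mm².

A_s ≈ 2540 mm²

M_n = M_u/φ = 393/0.90 = 436.667 kN·m.
With M_n = 0.85 f'_c a b (d − a/2), solve the quadratic for a:
a = d − √(d² − 2M_n/(0.85 f'_c b)) = 380 − √(380² − 2 × 436.667×10⁶/(0.85 × 40.8 × 500)) = 73.35 mm.
A_s = 0.85 f'_c a b / f_y = 0.85 × 40.8 × 73.35 × 500 / 500 = 2543.8 mm².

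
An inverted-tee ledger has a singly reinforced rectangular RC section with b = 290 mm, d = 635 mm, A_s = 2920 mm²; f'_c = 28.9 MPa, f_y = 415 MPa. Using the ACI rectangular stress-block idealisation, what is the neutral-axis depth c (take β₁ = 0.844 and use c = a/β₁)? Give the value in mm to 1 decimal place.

T = A_s f_y = 2920 × 415 = 1211800 N = 1211.8 kN.
Setting C = 0.85 f'_c a b equal to T: a = 1211800/(0.85 × 28.9 × 290) = 170.105 mm.
With β₁ = 0.844, c = a/β₁ = 170.105/0.844 = 201.5 mm.

c ≈ 201.5 mm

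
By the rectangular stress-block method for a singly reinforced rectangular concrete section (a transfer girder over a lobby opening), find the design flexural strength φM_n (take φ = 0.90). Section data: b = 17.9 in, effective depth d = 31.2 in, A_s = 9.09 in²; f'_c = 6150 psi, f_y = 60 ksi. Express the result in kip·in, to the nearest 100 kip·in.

φM_n ≈ 13900 kip·in

T = A_s f_y = 9.09 × 60 = 545.4 kips.
a = T/(0.85 f'_c b) = 545.4/(0.85 × 6.15 × 17.9) = 5.829 in.
M_n = T(d − a/2) = 545.4 × (31.2 − 2.9145) = 15426.9 kip·in.
φM_n = 0.90 × 15426.9 = 13884.2 kip·in.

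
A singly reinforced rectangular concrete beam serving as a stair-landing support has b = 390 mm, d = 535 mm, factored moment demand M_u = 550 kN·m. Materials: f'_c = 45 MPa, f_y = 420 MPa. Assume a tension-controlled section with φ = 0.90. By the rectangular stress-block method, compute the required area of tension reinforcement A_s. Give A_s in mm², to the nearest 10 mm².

M_n = M_u/φ = 550/0.90 = 611.111 kN·m.
With M_n = 0.85 f'_c a b (d − a/2), solve the quadratic for a:
a = d − √(d² − 2M_n/(0.85 f'_c b)) = 535 − √(535² − 2 × 611.111×10⁶/(0.85 × 45 × 390)) = 83.01 mm.
A_s = 0.85 f'_c a b / f_y = 0.85 × 45 × 83.01 × 390 / 420 = 2948.3 mm².

A_s ≈ 2950 mm²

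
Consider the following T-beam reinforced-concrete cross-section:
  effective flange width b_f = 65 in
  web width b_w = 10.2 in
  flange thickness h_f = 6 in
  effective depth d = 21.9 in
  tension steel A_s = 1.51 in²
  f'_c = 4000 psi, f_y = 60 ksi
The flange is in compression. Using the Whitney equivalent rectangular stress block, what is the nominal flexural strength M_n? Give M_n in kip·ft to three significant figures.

M_n ≈ 164 kip·ft

Tension: T = A_s f_y = 1.51 × 60 = 90.6 kips.
Try a within the flange: a = T/(0.85 f'_c b_f) = 90.6/(0.85 × 4 × 65) = 0.410 in.
Since a = 0.410 ≤ h_f = 6 in, the stress block lies entirely in the flange; analyse as a rectangular beam of width b_f.
M_n = T(d − a/2) = 90.6 × (21.9 − 0.205) = 1965.6 kip·in.
M_n = 1965.6/12 = 163.80 kip·ft.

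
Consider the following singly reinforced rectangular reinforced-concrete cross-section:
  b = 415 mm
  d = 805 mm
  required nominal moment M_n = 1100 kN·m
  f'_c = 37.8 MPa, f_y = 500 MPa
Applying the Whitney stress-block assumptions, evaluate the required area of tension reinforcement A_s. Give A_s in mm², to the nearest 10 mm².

With M_n = 0.85 f'_c a b (d − a/2), solve the quadratic for a:
a = d − √(d² − 2M_n/(0.85 f'_c b)) = 805 − √(805² − 2 × 1100×10⁶/(0.85 × 37.8 × 415)) = 109.99 mm.
A_s = 0.85 f'_c a b / f_y = 0.85 × 37.8 × 109.99 × 415 / 500 = 2933.2 mm².

A_s ≈ 2930 mm²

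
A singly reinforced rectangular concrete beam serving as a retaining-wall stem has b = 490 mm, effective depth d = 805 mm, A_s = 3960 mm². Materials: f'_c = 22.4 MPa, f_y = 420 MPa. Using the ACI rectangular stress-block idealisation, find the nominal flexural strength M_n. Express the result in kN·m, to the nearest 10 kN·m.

T = A_s f_y = 3960 × 420 = 1663200 N = 1663.2 kN.
From C = T: a = T/(0.85 f'_c b) = 1663200/(0.85 × 22.4 × 490) = 178.27 mm.
M_n = T(d − a/2) = 1663.2 kN × (805 − 89.135) mm = 1190.63 kN·m.

M_n ≈ 1190 kN·m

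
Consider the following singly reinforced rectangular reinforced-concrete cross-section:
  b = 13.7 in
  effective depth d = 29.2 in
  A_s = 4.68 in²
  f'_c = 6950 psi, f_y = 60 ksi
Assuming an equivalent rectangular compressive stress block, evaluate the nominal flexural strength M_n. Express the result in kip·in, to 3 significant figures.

M_n ≈ 7710 kip·in

T = A_s f_y = 4.68 × 60 = 280.8 kips.
a = T/(0.85 f'_c b) = 280.8/(0.85 × 6.95 × 13.7) = 3.470 in.
M_n = T(d − a/2) = 280.8 × (29.2 − 1.735) = 7712.2 kip·in.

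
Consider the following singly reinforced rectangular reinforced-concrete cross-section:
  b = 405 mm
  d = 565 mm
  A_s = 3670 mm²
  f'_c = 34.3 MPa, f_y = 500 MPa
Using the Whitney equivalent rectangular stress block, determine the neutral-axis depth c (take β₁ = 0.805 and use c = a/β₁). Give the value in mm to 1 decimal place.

T = A_s f_y = 3670 × 500 = 1835000 N = 1835 kN.
Setting C = 0.85 f'_c a b equal to T: a = 1835000/(0.85 × 34.3 × 405) = 155.406 mm.
With β₁ = 0.805, c = a/β₁ = 155.406/0.805 = 193.1 mm.

c ≈ 193.1 mm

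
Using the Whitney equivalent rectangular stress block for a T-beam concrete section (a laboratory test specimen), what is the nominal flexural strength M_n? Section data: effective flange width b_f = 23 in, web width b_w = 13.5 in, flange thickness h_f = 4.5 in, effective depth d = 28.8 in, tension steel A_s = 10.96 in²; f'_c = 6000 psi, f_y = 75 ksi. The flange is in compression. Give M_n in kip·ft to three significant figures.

M_n ≈ 1710 kip·ft

Tension: T = A_s f_y = 10.96 × 75 = 822 kips.
Try a within the flange: a = T/(0.85 f'_c b_f) = 822/(0.85 × 6 × 23) = 7.008 in.
a = 7.008 > h_f = 4.5 in: the block extends into the web. Split into flange-overhang and web parts.
C_f = 0.85 f'_c (b_f − b_w) h_f = 0.85 × 6 × (23 − 13.5) × 4.5 = 218.0 kips.
Remaining web compression depth: a_w = (T − C_f)/(0.85 f'_c b_w) = (822 − 218.0)/(0.85 × 6 × 13.5) = 8.773 in.
M_n = C_f(d − h_f/2) + (T − C_f)(d − a_w/2) = 218.0 × (28.8 − 2.25) + 604 × (28.8 − 4.3865) = 5787.9 + 14745.8 = 20533.7 kip·in.
M_n = 20533.7/12 = 1711.14 kip·ft.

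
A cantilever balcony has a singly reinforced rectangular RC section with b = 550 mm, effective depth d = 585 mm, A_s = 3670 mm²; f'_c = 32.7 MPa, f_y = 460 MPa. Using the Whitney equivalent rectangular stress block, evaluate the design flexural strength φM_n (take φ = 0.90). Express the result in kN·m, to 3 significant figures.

φM_n ≈ 805 kN·m

T = A_s f_y = 3670 × 460 = 1688200 N = 1688.2 kN.
From C = T: a = T/(0.85 f'_c b) = 1688200/(0.85 × 32.7 × 550) = 110.43 mm.
M_n = T(d − a/2) = 1688.2 kN × (585 − 55.215) mm = 894.38 kN·m.
φM_n = 0.90 × 894.38 = 804.94 kN·m.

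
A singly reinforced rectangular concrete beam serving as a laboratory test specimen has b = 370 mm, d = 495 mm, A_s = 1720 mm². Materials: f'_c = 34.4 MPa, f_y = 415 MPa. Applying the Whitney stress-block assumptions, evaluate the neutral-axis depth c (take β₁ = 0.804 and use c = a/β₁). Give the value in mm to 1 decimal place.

T = A_s f_y = 1720 × 415 = 713800 N = 713.8 kN.
Setting C = 0.85 f'_c a b equal to T: a = 713800/(0.85 × 34.4 × 370) = 65.978 mm.
With β₁ = 0.804, c = a/β₁ = 65.978/0.804 = 82.1 mm.

c ≈ 82.1 mm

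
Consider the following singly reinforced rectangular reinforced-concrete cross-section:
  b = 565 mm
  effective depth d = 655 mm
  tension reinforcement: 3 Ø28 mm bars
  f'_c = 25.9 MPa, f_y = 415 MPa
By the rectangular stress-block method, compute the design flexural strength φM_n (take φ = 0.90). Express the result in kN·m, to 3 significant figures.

φM_n ≈ 431 kN·m

A_s = 3 × 616 = 1848 mm².
T = A_s f_y = 1848 × 415 = 766920 N = 766.92 kN.
From C = T: a = T/(0.85 f'_c b) = 766920/(0.85 × 25.9 × 565) = 61.66 mm.
M_n = T(d − a/2) = 766.92 kN × (655 − 30.83) mm = 478.69 kN·m.
φM_n = 0.90 × 478.69 = 430.82 kN·m.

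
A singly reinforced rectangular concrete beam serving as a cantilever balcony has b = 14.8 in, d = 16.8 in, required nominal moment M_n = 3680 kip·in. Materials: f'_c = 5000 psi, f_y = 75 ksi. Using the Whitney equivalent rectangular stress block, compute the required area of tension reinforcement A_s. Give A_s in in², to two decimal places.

A_s ≈ 3.31 in²

From M_n = 0.85 f'_c a b (d − a/2):
a = d − √(d² − 2M_n/(0.85 f'_c b)) = 16.8 − √(16.8² − 2 × 3680/(0.85 × 5 × 14.8)) = 3.946 in.
A_s = 0.85 f'_c a b / f_y = 0.85 × 5 × 3.946 × 14.8 / 75 = 3.309 in².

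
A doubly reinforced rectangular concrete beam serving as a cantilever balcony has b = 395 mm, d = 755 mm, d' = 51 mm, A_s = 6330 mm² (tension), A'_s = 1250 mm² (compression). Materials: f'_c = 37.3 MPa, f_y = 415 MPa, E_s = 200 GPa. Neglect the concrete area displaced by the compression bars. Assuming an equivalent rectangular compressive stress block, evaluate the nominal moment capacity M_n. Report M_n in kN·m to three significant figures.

M_n ≈ 1780 kN·m

Assume both tension and compression steel yield.
Net tension couple steel: A_s − A'_s = 5080 mm².
a = (A_s − A'_s) f_y / (0.85 f'_c b) = 2108200/(0.85 × 37.3 × 395) = 168.34 mm.
c = a/β₁ = 168.34/0.784 = 214.72 mm; ε'_s = 0.003(c − d')/c = 0.0023 ≥ f_y/E_s = 0.0021, so compression steel does yield.
M_n = (A_s − A'_s) f_y (d − a/2) + A'_s f_y (d − d') = [2108200 × (755 − 84.17) + 518750 × (755 − 51)] × 10⁻⁶ = 1414.24 + 365.20 = 1779.44 kN·m.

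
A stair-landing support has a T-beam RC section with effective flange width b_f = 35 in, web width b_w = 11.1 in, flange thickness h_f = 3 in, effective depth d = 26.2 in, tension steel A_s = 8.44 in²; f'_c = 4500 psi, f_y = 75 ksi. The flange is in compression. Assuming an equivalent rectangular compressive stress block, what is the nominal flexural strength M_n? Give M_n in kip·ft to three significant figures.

M_n ≈ 1220 kip·ft

Tension: T = A_s f_y = 8.44 × 75 = 633 kips.
Try a within the flange: a = T/(0.85 f'_c b_f) = 633/(0.85 × 4.5 × 35) = 4.728 in.
a = 4.728 > h_f = 3 in: the block extends into the web. Split into flange-overhang and web parts.
C_f = 0.85 f'_c (b_f − b_w) h_f = 0.85 × 4.5 × (35 − 11.1) × 3 = 274.3 kips.
Remaining web compression depth: a_w = (T − C_f)/(0.85 f'_c b_w) = (633 − 274.3)/(0.85 × 4.5 × 11.1) = 8.448 in.
M_n = C_f(d − h_f/2) + (T − C_f)(d − a_w/2) = 274.3 × (26.2 − 1.5) + 358.7 × (26.2 − 4.224) = 6775.2 + 7882.8 = 14658.0 kip·in.
M_n = 14658.0/12 = 1221.50 kip·ft.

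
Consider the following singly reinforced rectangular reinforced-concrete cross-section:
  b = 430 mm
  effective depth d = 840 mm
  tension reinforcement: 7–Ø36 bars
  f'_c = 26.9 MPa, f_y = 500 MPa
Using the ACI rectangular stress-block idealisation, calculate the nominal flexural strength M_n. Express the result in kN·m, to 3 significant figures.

A_s = 7 × 1018 = 7126 mm².
T = A_s f_y = 7126 × 500 = 3563000 N = 3563 kN.
From C = T: a = T/(0.85 f'_c b) = 3563000/(0.85 × 26.9 × 430) = 362.39 mm.
M_n = T(d − a/2) = 3563 kN × (840 − 181.195) mm = 2347.32 kN·m.

M_n ≈ 2350 kN·m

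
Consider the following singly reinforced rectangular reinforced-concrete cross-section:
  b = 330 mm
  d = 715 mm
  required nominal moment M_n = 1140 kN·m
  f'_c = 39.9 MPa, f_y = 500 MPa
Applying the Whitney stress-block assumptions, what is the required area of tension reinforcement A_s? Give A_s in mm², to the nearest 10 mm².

A_s ≈ 3590 mm²

With M_n = 0.85 f'_c a b (d − a/2), solve the quadratic for a:
a = d − √(d² − 2M_n/(0.85 f'_c b)) = 715 − √(715² − 2 × 1140×10⁶/(0.85 × 39.9 × 330)) = 160.47 mm.
A_s = 0.85 f'_c a b / f_y = 0.85 × 39.9 × 160.47 × 330 / 500 = 3591.9 mm².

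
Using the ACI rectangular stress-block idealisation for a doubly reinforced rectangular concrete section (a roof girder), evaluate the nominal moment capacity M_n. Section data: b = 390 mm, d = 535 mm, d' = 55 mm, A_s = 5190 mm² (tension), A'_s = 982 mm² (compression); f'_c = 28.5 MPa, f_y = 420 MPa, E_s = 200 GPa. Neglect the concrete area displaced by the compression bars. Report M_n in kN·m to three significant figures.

M_n ≈ 978 kN·m

Assume both tension and compression steel yield.
Net tension couple steel: A_s − A'_s = 4208 mm².
a = (A_s − A'_s) f_y / (0.85 f'_c b) = 1767360/(0.85 × 28.5 × 390) = 187.07 mm.
c = a/β₁ = 187.07/0.846 = 221.12 mm; ε'_s = 0.003(c − d')/c = 0.0023 ≥ f_y/E_s = 0.0021, so compression steel does yield.
M_n = (A_s − A'_s) f_y (d − a/2) + A'_s f_y (d − d') = [1767360 × (535 − 93.535) + 412440 × (535 − 55)] × 10⁻⁶ = 780.23 + 197.97 = 978.20 kN·m.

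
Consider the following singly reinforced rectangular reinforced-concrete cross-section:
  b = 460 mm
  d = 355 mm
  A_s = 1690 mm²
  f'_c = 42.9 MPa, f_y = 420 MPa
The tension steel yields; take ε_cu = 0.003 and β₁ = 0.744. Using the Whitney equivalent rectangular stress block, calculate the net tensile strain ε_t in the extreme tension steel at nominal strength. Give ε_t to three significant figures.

a = A_s f_y/(0.85 f'_c b) = 42.32 mm.
β₁ = 0.744, so c = a/β₁ = 42.32/0.744 = 56.88 mm.
From the linear strain diagram with ε_cu = 0.003: ε_t = 0.003 (d − c)/c = 0.003 × (355 − 56.88)/56.88 = 0.0157.
Since ε_t ≥ 0.005, the section is tension-controlled.

ε_t ≈ 0.0157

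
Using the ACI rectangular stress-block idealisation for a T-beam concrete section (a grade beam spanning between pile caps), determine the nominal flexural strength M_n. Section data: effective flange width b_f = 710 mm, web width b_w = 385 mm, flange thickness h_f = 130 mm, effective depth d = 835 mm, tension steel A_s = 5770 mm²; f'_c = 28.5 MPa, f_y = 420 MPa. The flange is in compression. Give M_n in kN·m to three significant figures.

M_n ≈ 1850 kN·m

Tension: T = A_s f_y = 5770 × 420 = 2423400 N.
Try a within the flange: a = T/(0.85 f'_c b_f) = 2423400/(0.85 × 28.5 × 710) = 140.90 mm.
a = 140.90 > h_f = 130 mm: the block extends into the web. Split into flange-overhang and web parts.
C_f = 0.85 f'_c (b_f − b_w) h_f = 0.85 × 28.5 × (710 − 385) × 130 = 1023506 N.
Remaining web compression depth: a_w = (T − C_f)/(0.85 f'_c b_w) = (2423400 − 1023506)/(0.85 × 28.5 × 385) = 150.10 mm.
M_n = C_f(d − h_f/2) + (T − C_f)(d − a_w/2) = 1023506 × (835 − 65) + 1399894 × (835 − 75.05) = 788.10 + 1063.85 = 1851.95 × 10⁶ N·mm.
M_n = 1851.95 kN·m.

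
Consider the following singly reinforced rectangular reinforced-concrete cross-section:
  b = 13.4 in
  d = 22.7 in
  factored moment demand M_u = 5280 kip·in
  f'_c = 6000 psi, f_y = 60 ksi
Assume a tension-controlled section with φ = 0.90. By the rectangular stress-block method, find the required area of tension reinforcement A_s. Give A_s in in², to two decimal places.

M_n = M_u/φ = 5280/0.90 = 5866.67 kip·in.
From M_n = 0.85 f'_c a b (d − a/2):
a = d − √(d² − 2M_n/(0.85 f'_c b)) = 22.7 − √(22.7² − 2 × 5866.67/(0.85 × 6 × 13.4)) = 4.164 in.
A_s = 0.85 f'_c a b / f_y = 0.85 × 6 × 4.164 × 13.4 / 60 = 4.743 in².

A_s ≈ 4.74 in²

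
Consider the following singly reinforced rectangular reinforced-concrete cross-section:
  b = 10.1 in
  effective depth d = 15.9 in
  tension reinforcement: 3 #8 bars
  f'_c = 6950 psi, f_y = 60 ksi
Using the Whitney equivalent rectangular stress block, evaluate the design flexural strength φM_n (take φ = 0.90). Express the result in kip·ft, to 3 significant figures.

φM_n ≈ 157 kip·ft

A_s = 3 × 0.79 = 2.37 in².
T = A_s f_y = 2.37 × 60 = 142.2 kips.
a = T/(0.85 f'_c b) = 142.2/(0.85 × 6.95 × 10.1) = 2.383 in.
M_n = T(d − a/2) = 142.2 × (15.9 − 1.1915) = 2091.5 kip·in = 2091.5/12 = 174.29 kip·ft.
φM_n = 0.90 × 174.29 = 156.86 kip·ft.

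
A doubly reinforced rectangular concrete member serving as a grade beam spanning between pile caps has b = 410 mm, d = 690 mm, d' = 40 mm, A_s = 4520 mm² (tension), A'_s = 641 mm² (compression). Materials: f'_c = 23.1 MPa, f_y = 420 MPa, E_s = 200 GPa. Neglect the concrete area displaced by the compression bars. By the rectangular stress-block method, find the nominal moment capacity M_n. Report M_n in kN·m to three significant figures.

Assume both tension and compression steel yield.
Net tension couple steel: A_s − A'_s = 3879 mm².
a = (A_s − A'_s) f_y / (0.85 f'_c b) = 1629180/(0.85 × 23.1 × 410) = 202.37 mm.
c = a/β₁ = 202.37/0.85 = 238.08 mm; ε'_s = 0.003(c − d')/c = 0.0025 ≥ f_y/E_s = 0.0021, so compression steel does yield.
M_n = (A_s − A'_s) f_y (d − a/2) + A'_s f_y (d − d') = [1629180 × (690 − 101.185) + 269220 × (690 − 40)] × 10⁻⁶ = 959.29 + 174.99 = 1134.28 kN·m.

M_n ≈ 1130 kN·m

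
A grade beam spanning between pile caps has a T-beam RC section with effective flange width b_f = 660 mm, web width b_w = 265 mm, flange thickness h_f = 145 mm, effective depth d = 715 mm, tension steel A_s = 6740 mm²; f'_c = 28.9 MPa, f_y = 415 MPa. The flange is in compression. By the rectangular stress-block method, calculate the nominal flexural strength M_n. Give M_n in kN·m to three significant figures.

M_n ≈ 1750 kN·m

Tension: T = A_s f_y = 6740 × 415 = 2797100 N.
Try a within the flange: a = T/(0.85 f'_c b_f) = 2797100/(0.85 × 28.9 × 660) = 172.52 mm.
a = 172.52 > h_f = 145 mm: the block extends into the web. Split into flange-overhang and web parts.
C_f = 0.85 f'_c (b_f − b_w) h_f = 0.85 × 28.9 × (660 − 265) × 145 = 1406960 N.
Remaining web compression depth: a_w = (T − C_f)/(0.85 f'_c b_w) = (2797100 − 1406960)/(0.85 × 28.9 × 265) = 213.55 mm.
M_n = C_f(d − h_f/2) + (T − C_f)(d − a_w/2) = 1406960 × (715 − 72.5) + 1390140 × (715 − 106.775) = 903.97 + 845.52 = 1749.49 × 10⁶ N·mm.
M_n = 1749.49 kN·m.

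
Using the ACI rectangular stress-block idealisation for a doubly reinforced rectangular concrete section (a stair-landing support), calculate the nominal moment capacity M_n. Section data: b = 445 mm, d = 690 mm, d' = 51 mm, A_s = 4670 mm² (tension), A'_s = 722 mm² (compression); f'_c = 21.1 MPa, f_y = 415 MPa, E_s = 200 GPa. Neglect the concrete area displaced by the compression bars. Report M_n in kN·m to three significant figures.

Assume both tension and compression steel yield.
Net tension couple steel: A_s − A'_s = 3948 mm².
a = (A_s − A'_s) f_y / (0.85 f'_c b) = 1638420/(0.85 × 21.1 × 445) = 205.29 mm.
c = a/β₁ = 205.29/0.85 = 241.52 mm; ε'_s = 0.003(c − d')/c = 0.0024 ≥ f_y/E_s = 0.0021, so compression steel does yield.
M_n = (A_s − A'_s) f_y (d − a/2) + A'_s f_y (d − d') = [1638420 × (690 − 102.645) + 299630 × (690 − 51)] × 10⁻⁶ = 962.33 + 191.46 = 1153.79 kN·m.

M_n ≈ 1150 kN·m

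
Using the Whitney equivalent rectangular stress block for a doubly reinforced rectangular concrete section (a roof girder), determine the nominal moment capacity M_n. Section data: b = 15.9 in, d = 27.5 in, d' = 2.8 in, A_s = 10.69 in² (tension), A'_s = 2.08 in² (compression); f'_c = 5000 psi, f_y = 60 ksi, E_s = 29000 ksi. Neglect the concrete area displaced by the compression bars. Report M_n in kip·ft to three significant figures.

M_n ≈ 1280 kip·ft

Assume both steels yield.
a = (A_s − A'_s) f_y/(0.85 f'_c b) = (10.69 − 2.08) × 60/(0.85 × 5 × 15.9) = 7.645 in.
c = a/β₁ = 7.645/0.8 = 9.556 in; ε'_s = 0.003(c − d')/c = 0.0021 ≥ ε_y = 0.0021, so the compression steel yields.
M_n = (A_s − A'_s) f_y (d − a/2) + A'_s f_y (d − d') = 516.6 × (27.5 − 3.8225) + 124.8 × (27.5 − 2.8) = 12231.8 + 3082.6 = 15314.4 kip·in = 15314.4/12 = 1276.20 kip·ft.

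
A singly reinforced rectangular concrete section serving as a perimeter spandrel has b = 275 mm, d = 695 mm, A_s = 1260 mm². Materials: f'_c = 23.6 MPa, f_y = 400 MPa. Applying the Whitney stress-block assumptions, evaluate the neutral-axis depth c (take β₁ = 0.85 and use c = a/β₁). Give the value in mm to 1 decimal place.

T = A_s f_y = 1260 × 400 = 504000 N = 504 kN.
Setting C = 0.85 f'_c a b equal to T: a = 504000/(0.85 × 23.6 × 275) = 91.362 mm.
With β₁ = 0.85, c = a/β₁ = 91.362/0.85 = 107.5 mm.

c ≈ 107.5 mm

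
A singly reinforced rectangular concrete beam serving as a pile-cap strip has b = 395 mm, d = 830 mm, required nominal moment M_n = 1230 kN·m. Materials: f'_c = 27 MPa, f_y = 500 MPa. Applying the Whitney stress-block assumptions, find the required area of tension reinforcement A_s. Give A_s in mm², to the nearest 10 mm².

With M_n = 0.85 f'_c a b (d − a/2), solve the quadratic for a:
a = d − √(d² − 2M_n/(0.85 f'_c b)) = 830 − √(830² − 2 × 1230×10⁶/(0.85 × 27 × 395)) = 183.83 mm.
A_s = 0.85 f'_c a b / f_y = 0.85 × 27 × 183.83 × 395 / 500 = 3332.9 mm².

A_s ≈ 3330 mm²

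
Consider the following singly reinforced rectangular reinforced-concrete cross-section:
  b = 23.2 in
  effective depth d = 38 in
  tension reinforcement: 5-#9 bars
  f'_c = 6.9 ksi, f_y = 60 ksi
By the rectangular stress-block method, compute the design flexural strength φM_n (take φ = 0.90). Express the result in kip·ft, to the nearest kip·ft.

φM_n ≈ 830 kip·ft

A_s = 5 × 1 = 5 in².
T = A_s f_y = 5 × 60 = 300 kips.
a = T/(0.85 f'_c b) = 300/(0.85 × 6.9 × 23.2) = 2.205 in.
M_n = T(d − a/2) = 300 × (38 − 1.1025) = 11069.3 kip·in = 11069.3/12 = 922.44 kip·ft.
φM_n = 0.90 × 922.44 = 830.20 kip·ft.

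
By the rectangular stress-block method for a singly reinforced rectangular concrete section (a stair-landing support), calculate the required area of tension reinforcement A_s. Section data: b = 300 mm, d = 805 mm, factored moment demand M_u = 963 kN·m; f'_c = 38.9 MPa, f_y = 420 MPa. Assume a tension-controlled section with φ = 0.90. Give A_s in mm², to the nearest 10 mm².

A_s ≈ 3480 mm²

M_n = M_u/φ = 963/0.90 = 1070 kN·m.
With M_n = 0.85 f'_c a b (d − a/2), solve the quadratic for a:
a = d − √(d² − 2M_n/(0.85 f'_c b)) = 805 − √(805² − 2 × 1070×10⁶/(0.85 × 38.9 × 300)) = 147.51 mm.
A_s = 0.85 f'_c a b / f_y = 0.85 × 38.9 × 147.51 × 300 / 420 = 3483.9 mm².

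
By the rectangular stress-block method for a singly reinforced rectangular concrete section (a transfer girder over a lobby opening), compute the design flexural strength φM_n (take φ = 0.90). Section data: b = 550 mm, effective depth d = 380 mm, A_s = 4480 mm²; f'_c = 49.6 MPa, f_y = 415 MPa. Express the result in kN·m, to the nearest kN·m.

T = A_s f_y = 4480 × 415 = 1859200 N = 1859.2 kN.
From C = T: a = T/(0.85 f'_c b) = 1859200/(0.85 × 49.6 × 550) = 80.18 mm.
M_n = T(d − a/2) = 1859.2 kN × (380 − 40.09) mm = 631.96 kN·m.
φM_n = 0.90 × 631.96 = 568.76 kN·m.

φM_n ≈ 569 kN·m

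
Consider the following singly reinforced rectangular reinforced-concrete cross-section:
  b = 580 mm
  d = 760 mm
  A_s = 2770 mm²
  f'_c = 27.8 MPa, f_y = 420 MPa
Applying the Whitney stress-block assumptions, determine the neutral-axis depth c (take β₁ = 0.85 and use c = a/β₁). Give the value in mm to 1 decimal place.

c ≈ 99.9 mm

T = A_s f_y = 2770 × 420 = 1163400 N = 1163.4 kN.
Setting C = 0.85 f'_c a b equal to T: a = 1163400/(0.85 × 27.8 × 580) = 84.886 mm.
With β₁ = 0.85, c = a/β₁ = 84.886/0.85 = 99.9 mm.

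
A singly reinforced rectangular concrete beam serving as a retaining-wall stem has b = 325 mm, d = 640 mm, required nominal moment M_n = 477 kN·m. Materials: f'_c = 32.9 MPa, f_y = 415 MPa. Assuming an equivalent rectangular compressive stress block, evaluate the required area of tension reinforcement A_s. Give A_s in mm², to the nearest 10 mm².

With M_n = 0.85 f'_c a b (d − a/2), solve the quadratic for a:
a = d − √(d² − 2M_n/(0.85 f'_c b)) = 640 − √(640² − 2 × 477×10⁶/(0.85 × 32.9 × 325)) = 88.06 mm.
A_s = 0.85 f'_c a b / f_y = 0.85 × 32.9 × 88.06 × 325 / 415 = 1928.5 mm².

A_s ≈ 1930 mm²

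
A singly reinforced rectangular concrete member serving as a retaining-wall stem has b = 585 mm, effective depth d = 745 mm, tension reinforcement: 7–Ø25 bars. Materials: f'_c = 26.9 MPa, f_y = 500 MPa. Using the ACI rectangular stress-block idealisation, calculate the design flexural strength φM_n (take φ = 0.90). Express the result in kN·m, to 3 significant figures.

φM_n ≈ 1050 kN·m

A_s = 7 × 491 = 3437 mm².
T = A_s f_y = 3437 × 500 = 1718500 N = 1718.5 kN.
From C = T: a = T/(0.85 f'_c b) = 1718500/(0.85 × 26.9 × 585) = 128.48 mm.
M_n = T(d − a/2) = 1718.5 kN × (745 − 64.24) mm = 1169.89 kN·m.
φM_n = 0.90 × 1169.89 = 1052.90 kN·m.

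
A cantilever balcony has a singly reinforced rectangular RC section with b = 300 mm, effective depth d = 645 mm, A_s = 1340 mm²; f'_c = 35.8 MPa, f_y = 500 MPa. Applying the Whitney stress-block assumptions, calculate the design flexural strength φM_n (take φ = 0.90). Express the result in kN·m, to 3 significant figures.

φM_n ≈ 367 kN·m

T = A_s f_y = 1340 × 500 = 670000 N = 670 kN.
From C = T: a = T/(0.85 f'_c b) = 670000/(0.85 × 35.8 × 300) = 73.39 mm.
M_n = T(d − a/2) = 670 kN × (645 − 36.695) mm = 407.56 kN·m.
φM_n = 0.90 × 407.56 = 366.80 kN·m.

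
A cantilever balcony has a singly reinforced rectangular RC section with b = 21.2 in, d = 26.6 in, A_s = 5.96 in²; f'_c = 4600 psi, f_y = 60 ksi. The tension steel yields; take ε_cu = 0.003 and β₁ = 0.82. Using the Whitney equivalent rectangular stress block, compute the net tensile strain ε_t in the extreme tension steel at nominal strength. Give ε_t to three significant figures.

a = A_s f_y/(0.85 f'_c b) = 4.314 in.
β₁ = 0.82, so c = a/β₁ = 4.314/0.82 = 5.261 in.
From the linear strain diagram with ε_cu = 0.003: ε_t = 0.003 (d − c)/c = 0.003 × (26.6 − 5.261)/5.261 = 0.0122.
Since ε_t ≥ 0.005, the section is tension-controlled.

ε_t ≈ 0.0122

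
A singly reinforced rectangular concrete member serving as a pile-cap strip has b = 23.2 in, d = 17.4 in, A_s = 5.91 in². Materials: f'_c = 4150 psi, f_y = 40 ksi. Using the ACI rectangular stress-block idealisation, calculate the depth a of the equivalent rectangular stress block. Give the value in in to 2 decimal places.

a ≈ 2.89 in

T = A_s f_y = 5.91 × 40 = 236.4 kips.
a = T/(0.85 f'_c b) = 236.4/(0.85 × 4.15 × 23.2) = 2.89 in.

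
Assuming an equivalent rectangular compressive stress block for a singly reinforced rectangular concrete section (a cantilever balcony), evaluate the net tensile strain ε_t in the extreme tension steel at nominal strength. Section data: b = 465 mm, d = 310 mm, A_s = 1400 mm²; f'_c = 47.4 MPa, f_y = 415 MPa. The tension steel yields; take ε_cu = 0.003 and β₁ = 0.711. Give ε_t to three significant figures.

ε_t ≈ 0.0183

a = A_s f_y/(0.85 f'_c b) = 31.01 mm.
β₁ = 0.711, so c = a/β₁ = 31.01/0.711 = 43.61 mm.
From the linear strain diagram with ε_cu = 0.003: ε_t = 0.003 (d − c)/c = 0.003 × (310 − 43.61)/43.61 = 0.0183.
Since ε_t ≥ 0.005, the section is tension-controlled.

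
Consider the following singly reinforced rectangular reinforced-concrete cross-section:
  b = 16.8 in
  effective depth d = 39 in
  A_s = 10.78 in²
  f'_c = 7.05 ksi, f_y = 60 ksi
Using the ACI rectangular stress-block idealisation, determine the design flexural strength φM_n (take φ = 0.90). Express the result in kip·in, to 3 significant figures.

T = A_s f_y = 10.78 × 60 = 646.8 kips.
a = T/(0.85 f'_c b) = 646.8/(0.85 × 7.05 × 16.8) = 6.425 in.
M_n = T(d − a/2) = 646.8 × (39 − 3.2125) = 23147.4 kip·in.
φM_n = 0.90 × 23147.4 = 20832.7 kip·in.

φM_n ≈ 20800 kip·in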